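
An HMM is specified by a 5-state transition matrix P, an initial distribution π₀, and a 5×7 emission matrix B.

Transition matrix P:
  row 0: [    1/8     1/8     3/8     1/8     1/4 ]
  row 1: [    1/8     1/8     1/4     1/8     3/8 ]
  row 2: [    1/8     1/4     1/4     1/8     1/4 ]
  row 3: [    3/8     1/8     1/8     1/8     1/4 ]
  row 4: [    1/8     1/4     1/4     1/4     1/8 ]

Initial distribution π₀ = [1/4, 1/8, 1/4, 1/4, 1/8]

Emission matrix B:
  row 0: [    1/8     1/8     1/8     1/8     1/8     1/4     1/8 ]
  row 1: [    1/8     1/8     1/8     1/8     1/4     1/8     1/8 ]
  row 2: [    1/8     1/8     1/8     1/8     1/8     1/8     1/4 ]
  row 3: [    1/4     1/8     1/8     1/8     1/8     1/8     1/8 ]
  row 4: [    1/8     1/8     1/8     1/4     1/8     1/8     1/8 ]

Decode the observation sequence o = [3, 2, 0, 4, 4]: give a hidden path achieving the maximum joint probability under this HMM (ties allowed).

t=0: δ = [3.125e-02, 1.562e-02, 3.125e-02, 3.125e-02, 3.125e-02]  (obs o_0=3)
t=1: δ = [1.465e-03, 9.766e-04, 1.465e-03, 9.766e-04, 9.766e-04]  ψ = [3, 2, 0, 4, 0]  (obs o_1=2)
t=2: δ = [4.578e-05, 4.578e-05, 6.866e-05, 6.104e-05, 4.578e-05]  ψ = [3, 2, 0, 4, 0]  (obs o_2=0)
t=3: δ = [2.861e-06, 4.292e-06, 2.146e-06, 1.431e-06, 2.146e-06]  ψ = [3, 2, 0, 4, 1]  (obs o_3=4)
t=4: δ = [6.706e-08, 1.341e-07, 1.341e-07, 6.706e-08, 2.012e-07]  ψ = [1, 1, 0, 1, 1]  (obs o_4=4)
backtrack: best end state = 4; path = [3, 0, 2, 1, 4]

path = [3, 0, 2, 1, 4]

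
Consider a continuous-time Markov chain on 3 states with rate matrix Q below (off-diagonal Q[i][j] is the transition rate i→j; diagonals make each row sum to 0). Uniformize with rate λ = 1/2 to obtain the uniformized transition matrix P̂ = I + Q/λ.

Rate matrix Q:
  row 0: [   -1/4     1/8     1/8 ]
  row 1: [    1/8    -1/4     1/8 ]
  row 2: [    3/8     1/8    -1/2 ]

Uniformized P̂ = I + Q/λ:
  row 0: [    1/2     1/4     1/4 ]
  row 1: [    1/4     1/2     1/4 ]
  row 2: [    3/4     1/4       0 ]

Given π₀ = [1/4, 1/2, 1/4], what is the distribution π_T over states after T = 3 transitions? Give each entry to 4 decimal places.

t=0: π = [0.2500, 0.5000, 0.2500]
t=1: π = [0.4375, 0.3750, 0.1875]
t=2: π = [0.4531, 0.3438, 0.2031]
t=3: π = [0.4648, 0.3359, 0.1992]

π = [0.4648, 0.3359, 0.1992]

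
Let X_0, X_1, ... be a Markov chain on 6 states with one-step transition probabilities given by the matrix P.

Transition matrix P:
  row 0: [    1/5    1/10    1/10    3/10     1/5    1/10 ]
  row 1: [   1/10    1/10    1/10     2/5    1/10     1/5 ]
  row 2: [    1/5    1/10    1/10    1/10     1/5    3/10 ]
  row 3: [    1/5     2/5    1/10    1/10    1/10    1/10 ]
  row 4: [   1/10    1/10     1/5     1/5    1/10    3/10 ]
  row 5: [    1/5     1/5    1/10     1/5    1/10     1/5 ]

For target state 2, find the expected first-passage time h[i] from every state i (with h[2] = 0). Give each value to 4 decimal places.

h = [8.8643, 8.9622, 0.0000, 8.9553, 8.0665, 8.9538]

First-step conditioning: h[2] = 0; for i ≠ 2, h[i] = 1 + Σ_k P[i][k]·h[k].
  h[0] = 1 + 1/5·h[0] + 1/10·h[1] + 3/10·h[3] + 1/5·h[4] + 1/10·h[5]
  h[1] = 1 + 1/10·h[0] + 1/10·h[1] + 2/5·h[3] + 1/10·h[4] + 1/5·h[5]
  h[3] = 1 + 1/5·h[0] + 2/5·h[1] + 1/10·h[3] + 1/10·h[4] + 1/10·h[5]
  h[4] = 1 + 1/10·h[0] + 1/10·h[1] + 1/5·h[3] + 1/10·h[4] + 3/10·h[5]
  h[5] = 1 + 1/5·h[0] + 1/5·h[1] + 1/5·h[3] + 1/10·h[4] + 1/5·h[5]
Solving the 5×5 linear system over states ≠ 2 gives exactly h = [23198/2617, 23454/2617, 0, 23436/2617, 21110/2617, 23432/2617] (h[2] = 0 is the target).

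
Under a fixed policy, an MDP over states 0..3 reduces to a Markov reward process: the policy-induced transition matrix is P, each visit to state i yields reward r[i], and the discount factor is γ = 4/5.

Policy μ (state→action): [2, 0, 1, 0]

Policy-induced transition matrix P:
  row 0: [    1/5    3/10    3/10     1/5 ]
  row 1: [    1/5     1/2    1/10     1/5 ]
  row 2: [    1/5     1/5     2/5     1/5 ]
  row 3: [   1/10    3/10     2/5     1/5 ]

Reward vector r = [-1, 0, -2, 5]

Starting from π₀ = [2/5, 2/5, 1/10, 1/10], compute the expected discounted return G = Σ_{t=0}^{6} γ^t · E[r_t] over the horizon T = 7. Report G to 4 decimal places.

G = 0.7402

t=0: π = [0.4000, 0.4000, 0.1000, 0.1000], E[r] = -0.1000, γ^t·E[r] = -0.100000, running G = -0.100000
t=1: π = [0.1900, 0.3700, 0.2400, 0.2000], E[r] = 0.3300, γ^t·E[r] = 0.264000, running G = 0.164000
t=2: π = [0.1800, 0.3500, 0.2700, 0.2000], E[r] = 0.2800, γ^t·E[r] = 0.179200, running G = 0.343200
t=3: π = [0.1800, 0.3430, 0.2770, 0.2000], E[r] = 0.2660, γ^t·E[r] = 0.136192, running G = 0.479392
t=4: π = [0.1800, 0.3409, 0.2791, 0.2000], E[r] = 0.2618, γ^t·E[r] = 0.107233, running G = 0.586625
t=5: π = [0.1800, 0.3403, 0.2797, 0.2000], E[r] = 0.2605, γ^t·E[r] = 0.085374, running G = 0.671999
t=6: π = [0.1800, 0.3401, 0.2799, 0.2000], E[r] = 0.2602, γ^t·E[r] = 0.068200, running G = 0.740199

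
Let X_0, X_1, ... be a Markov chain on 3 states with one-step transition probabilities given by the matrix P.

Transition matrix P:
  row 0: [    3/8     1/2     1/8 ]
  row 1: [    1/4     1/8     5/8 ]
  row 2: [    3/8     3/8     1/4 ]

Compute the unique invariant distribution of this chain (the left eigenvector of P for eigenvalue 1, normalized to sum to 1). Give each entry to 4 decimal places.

π = [0.3333, 0.3333, 0.3333]

Balance equations π_j = Σ_i π_i·P[i][j]:
  π_0 = 3/8·π_0 + 1/4·π_1 + 3/8·π_2
  π_1 = 1/2·π_0 + 1/8·π_1 + 3/8·π_2
  normalize: π_0 + π_1 + π_2 = 1
Solving the linear system gives exactly π = [1/3, 1/3, 1/3].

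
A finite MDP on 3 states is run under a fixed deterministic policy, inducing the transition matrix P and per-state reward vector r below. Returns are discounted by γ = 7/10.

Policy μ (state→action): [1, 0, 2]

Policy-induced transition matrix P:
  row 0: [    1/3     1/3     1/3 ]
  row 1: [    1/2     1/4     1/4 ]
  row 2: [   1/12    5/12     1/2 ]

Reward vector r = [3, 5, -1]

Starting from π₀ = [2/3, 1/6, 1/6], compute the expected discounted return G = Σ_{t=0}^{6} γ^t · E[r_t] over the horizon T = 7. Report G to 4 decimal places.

G = 7.2638

t=0: π = [0.6667, 0.1667, 0.1667], E[r] = 2.6667, γ^t·E[r] = 2.666667, running G = 2.666667
t=1: π = [0.3194, 0.3333, 0.3472], E[r] = 2.2778, γ^t·E[r] = 1.594444, running G = 4.261111
t=2: π = [0.3021, 0.3345, 0.3634], E[r] = 2.2153, γ^t·E[r] = 1.085486, running G = 5.346597
t=3: π = [0.2982, 0.3357, 0.3660], E[r] = 2.2074, γ^t·E[r] = 0.757128, running G = 6.103725
t=4: π = [0.2978, 0.3359, 0.3664], E[r] = 2.2063, γ^t·E[r] = 0.529727, running G = 6.633452
t=5: π = [0.2977, 0.3359, 0.3664], E[r] = 2.2061, γ^t·E[r] = 0.370784, running G = 7.004236
t=6: π = [0.2977, 0.3359, 0.3664], E[r] = 2.2061, γ^t·E[r] = 0.259547, running G = 7.263782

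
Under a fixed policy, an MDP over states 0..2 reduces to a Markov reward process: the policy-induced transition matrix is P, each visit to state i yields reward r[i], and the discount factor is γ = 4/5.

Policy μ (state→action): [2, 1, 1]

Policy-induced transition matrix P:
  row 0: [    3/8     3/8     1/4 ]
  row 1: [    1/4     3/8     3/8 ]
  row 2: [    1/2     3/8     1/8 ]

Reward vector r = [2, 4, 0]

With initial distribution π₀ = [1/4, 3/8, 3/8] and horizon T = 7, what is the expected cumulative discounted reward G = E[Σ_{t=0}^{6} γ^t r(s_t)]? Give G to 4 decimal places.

t=0: π = [0.2500, 0.3750, 0.3750], E[r] = 2.0000, γ^t·E[r] = 2.000000, running G = 2.000000
t=1: π = [0.3750, 0.3750, 0.2500], E[r] = 2.2500, γ^t·E[r] = 1.800000, running G = 3.800000
t=2: π = [0.3594, 0.3750, 0.2656], E[r] = 2.2188, γ^t·E[r] = 1.420000, running G = 5.220000
t=3: π = [0.3613, 0.3750, 0.2637], E[r] = 2.2227, γ^t·E[r] = 1.138000, running G = 6.358000
t=4: π = [0.3611, 0.3750, 0.2639], E[r] = 2.2222, γ^t·E[r] = 0.910200, running G = 7.268200
t=5: π = [0.3611, 0.3750, 0.2639], E[r] = 2.2222, γ^t·E[r] = 0.728180, running G = 7.996380
t=6: π = [0.3611, 0.3750, 0.2639], E[r] = 2.2222, γ^t·E[r] = 0.582542, running G = 8.578922

G = 8.5789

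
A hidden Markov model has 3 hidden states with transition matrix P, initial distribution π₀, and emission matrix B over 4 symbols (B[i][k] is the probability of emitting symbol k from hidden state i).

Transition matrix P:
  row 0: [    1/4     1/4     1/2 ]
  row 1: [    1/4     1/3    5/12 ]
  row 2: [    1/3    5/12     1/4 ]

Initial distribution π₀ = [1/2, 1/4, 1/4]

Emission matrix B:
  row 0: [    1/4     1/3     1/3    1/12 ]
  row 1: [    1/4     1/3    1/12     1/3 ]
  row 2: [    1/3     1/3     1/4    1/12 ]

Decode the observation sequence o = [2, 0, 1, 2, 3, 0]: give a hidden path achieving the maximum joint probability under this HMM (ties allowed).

path = [0, 2, 1, 2, 1, 2]

t=0: δ = [1.667e-01, 2.083e-02, 6.250e-02]  (obs o_0=2)
t=1: δ = [1.042e-02, 1.042e-02, 2.778e-02]  ψ = [0, 0, 0]  (obs o_1=0)
t=2: δ = [3.086e-03, 3.858e-03, 2.315e-03]  ψ = [2, 2, 2]  (obs o_2=1)
t=3: δ = [3.215e-04, 1.072e-04, 4.019e-04]  ψ = [1, 1, 1]  (obs o_3=2)
t=4: δ = [1.116e-05, 5.582e-05, 1.340e-05]  ψ = [2, 2, 0]  (obs o_4=3)
t=5: δ = [3.489e-06, 4.651e-06, 7.752e-06]  ψ = [1, 1, 1]  (obs o_5=0)
backtrack: best end state = 2; path = [0, 2, 1, 2, 1, 2]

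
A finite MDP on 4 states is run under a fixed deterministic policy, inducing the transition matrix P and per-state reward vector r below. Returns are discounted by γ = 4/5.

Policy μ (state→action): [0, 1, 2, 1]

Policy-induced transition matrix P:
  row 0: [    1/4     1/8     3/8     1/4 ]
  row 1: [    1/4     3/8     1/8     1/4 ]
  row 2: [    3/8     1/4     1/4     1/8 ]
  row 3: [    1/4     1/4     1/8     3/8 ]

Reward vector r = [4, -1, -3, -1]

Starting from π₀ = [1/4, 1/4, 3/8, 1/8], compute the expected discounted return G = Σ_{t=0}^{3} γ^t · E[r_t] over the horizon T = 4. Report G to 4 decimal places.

t=0: π = [0.2500, 0.2500, 0.3750, 0.1250], E[r] = -0.5000, γ^t·E[r] = -0.500000, running G = -0.500000
t=1: π = [0.2969, 0.2500, 0.2344, 0.2188], E[r] = 0.0156, γ^t·E[r] = 0.012500, running G = -0.487500
t=2: π = [0.2793, 0.2441, 0.2285, 0.2480], E[r] = -0.0605, γ^t·E[r] = -0.038750, running G = -0.526250
t=3: π = [0.2786, 0.2456, 0.2234, 0.2524], E[r] = -0.0540, γ^t·E[r] = -0.027625, running G = -0.553875

G = -0.5539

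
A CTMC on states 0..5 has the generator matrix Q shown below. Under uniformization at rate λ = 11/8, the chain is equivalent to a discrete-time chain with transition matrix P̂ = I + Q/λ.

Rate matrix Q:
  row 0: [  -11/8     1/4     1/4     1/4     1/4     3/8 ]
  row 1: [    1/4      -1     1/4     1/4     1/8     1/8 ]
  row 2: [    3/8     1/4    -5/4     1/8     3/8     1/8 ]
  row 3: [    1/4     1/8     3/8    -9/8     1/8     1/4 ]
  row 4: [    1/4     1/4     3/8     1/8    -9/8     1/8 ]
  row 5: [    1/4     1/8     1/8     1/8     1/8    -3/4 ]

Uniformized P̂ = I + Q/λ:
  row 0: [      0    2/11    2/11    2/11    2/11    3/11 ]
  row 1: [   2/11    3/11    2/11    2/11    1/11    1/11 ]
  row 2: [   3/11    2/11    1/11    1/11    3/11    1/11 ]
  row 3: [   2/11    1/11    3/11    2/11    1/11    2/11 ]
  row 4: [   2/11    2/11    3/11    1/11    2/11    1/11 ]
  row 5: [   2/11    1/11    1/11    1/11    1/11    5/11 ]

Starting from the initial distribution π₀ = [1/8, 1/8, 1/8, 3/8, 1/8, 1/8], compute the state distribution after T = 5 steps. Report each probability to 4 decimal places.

π = [0.1671, 0.1658, 0.1730, 0.1333, 0.1513, 0.2095]

t=0: π = [0.1250, 0.1250, 0.1250, 0.3750, 0.1250, 0.1250]
t=1: π = [0.1705, 0.1477, 0.2045, 0.1477, 0.1364, 0.1932]
t=2: π = [0.1694, 0.1643, 0.1715, 0.1333, 0.1560, 0.2056]
t=3: π = [0.1666, 0.1659, 0.1738, 0.1334, 0.1517, 0.2086]
t=4: π = [0.1673, 0.1658, 0.1730, 0.1333, 0.1514, 0.2092]
t=5: π = [0.1671, 0.1658, 0.1730, 0.1333, 0.1513, 0.2095]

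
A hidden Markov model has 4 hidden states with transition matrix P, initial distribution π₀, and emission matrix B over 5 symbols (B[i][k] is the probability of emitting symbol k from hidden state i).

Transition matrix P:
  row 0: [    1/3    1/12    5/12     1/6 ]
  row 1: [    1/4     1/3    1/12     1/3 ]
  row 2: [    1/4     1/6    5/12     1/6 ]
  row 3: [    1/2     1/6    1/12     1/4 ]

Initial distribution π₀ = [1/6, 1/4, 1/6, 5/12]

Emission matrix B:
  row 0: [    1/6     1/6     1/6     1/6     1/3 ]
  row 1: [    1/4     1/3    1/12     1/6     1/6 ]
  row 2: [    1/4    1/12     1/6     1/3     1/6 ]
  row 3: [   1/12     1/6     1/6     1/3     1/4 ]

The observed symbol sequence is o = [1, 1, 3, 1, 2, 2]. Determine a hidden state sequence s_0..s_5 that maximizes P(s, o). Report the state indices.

path = [1, 1, 3, 0, 2, 2]

t=0: δ = [2.778e-02, 8.333e-02, 1.389e-02, 6.944e-02]  (obs o_0=1)
t=1: δ = [5.787e-03, 9.259e-03, 9.645e-04, 4.630e-03]  ψ = [3, 1, 0, 1]  (obs o_1=1)
t=2: δ = [3.858e-04, 5.144e-04, 8.038e-04, 1.029e-03]  ψ = [1, 1, 0, 1]  (obs o_2=3)
t=3: δ = [8.573e-05, 5.716e-05, 2.791e-05, 4.287e-05]  ψ = [3, 1, 2, 3]  (obs o_3=1)
t=4: δ = [4.763e-06, 1.588e-06, 5.954e-06, 3.175e-06]  ψ = [0, 1, 0, 1]  (obs o_4=2)
t=5: δ = [2.646e-07, 8.269e-08, 4.135e-07, 1.654e-07]  ψ = [0, 2, 2, 2]  (obs o_5=2)
backtrack: best end state = 2; path = [1, 1, 3, 0, 2, 2]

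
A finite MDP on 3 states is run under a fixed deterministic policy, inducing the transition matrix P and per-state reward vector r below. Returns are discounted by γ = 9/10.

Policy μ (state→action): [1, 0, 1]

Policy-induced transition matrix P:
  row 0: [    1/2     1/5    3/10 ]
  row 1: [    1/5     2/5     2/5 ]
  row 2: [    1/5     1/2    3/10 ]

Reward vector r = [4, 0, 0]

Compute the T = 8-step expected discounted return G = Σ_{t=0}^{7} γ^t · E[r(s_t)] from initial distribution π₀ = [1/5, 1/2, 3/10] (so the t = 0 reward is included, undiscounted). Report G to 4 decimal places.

t=0: π = [0.2000, 0.5000, 0.3000], E[r] = 0.8000, γ^t·E[r] = 0.800000, running G = 0.800000
t=1: π = [0.2600, 0.3900, 0.3500], E[r] = 1.0400, γ^t·E[r] = 0.936000, running G = 1.736000
t=2: π = [0.2780, 0.3830, 0.3390], E[r] = 1.1120, γ^t·E[r] = 0.900720, running G = 2.636720
t=3: π = [0.2834, 0.3783, 0.3383], E[r] = 1.1336, γ^t·E[r] = 0.826394, running G = 3.463114
t=4: π = [0.2850, 0.3772, 0.3378], E[r] = 1.1401, γ^t·E[r] = 0.748006, running G = 4.211121
t=5: π = [0.2855, 0.3768, 0.3377], E[r] = 1.1420, γ^t·E[r] = 0.674354, running G = 4.885475
t=6: π = [0.2857, 0.3767, 0.3377], E[r] = 1.1426, γ^t·E[r] = 0.607228, running G = 5.492703
t=7: π = [0.2857, 0.3766, 0.3377], E[r] = 1.1428, γ^t·E[r] = 0.546589, running G = 6.039292

G = 6.0393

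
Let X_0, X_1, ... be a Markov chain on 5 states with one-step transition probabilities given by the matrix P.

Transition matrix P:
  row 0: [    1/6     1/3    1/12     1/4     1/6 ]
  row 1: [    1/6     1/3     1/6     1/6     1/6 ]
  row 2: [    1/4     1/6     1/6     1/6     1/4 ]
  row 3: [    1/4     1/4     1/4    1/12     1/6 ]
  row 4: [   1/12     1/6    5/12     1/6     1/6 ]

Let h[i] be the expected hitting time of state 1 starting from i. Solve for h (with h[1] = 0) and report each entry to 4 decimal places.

h = [3.9160, 0.0000, 4.6721, 4.3037, 4.7884]

First-step conditioning: h[1] = 0; for i ≠ 1, h[i] = 1 + Σ_k P[i][k]·h[k].
  h[0] = 1 + 1/6·h[0] + 1/12·h[2] + 1/4·h[3] + 1/6·h[4]
  h[2] = 1 + 1/4·h[0] + 1/6·h[2] + 1/6·h[3] + 1/4·h[4]
  h[3] = 1 + 1/4·h[0] + 1/4·h[2] + 1/12·h[3] + 1/6·h[4]
  h[4] = 1 + 1/12·h[0] + 5/12·h[2] + 1/6·h[3] + 1/6·h[4]
Solving the 4×4 linear system over states ≠ 1 gives exactly h = [2424/619, 0, 2892/619, 2664/619, 2964/619] (h[1] = 0 is the target).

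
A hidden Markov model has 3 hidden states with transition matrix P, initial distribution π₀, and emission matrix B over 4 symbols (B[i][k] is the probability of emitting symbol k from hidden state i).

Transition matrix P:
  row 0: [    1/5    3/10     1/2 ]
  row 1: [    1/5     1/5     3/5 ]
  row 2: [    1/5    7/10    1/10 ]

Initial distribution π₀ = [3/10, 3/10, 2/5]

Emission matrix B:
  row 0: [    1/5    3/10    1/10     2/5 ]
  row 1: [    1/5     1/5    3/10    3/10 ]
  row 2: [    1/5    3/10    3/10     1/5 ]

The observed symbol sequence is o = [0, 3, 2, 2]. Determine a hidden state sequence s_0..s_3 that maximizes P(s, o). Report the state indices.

t=0: δ = [6.000e-02, 6.000e-02, 8.000e-02]  (obs o_0=0)
t=1: δ = [6.400e-03, 1.680e-02, 7.200e-03]  ψ = [2, 2, 1]  (obs o_1=3)
t=2: δ = [3.360e-04, 1.512e-03, 3.024e-03]  ψ = [1, 2, 1]  (obs o_2=2)
t=3: δ = [6.048e-05, 6.350e-04, 2.722e-04]  ψ = [2, 2, 1]  (obs o_3=2)
backtrack: best end state = 1; path = [2, 1, 2, 1]

path = [2, 1, 2, 1]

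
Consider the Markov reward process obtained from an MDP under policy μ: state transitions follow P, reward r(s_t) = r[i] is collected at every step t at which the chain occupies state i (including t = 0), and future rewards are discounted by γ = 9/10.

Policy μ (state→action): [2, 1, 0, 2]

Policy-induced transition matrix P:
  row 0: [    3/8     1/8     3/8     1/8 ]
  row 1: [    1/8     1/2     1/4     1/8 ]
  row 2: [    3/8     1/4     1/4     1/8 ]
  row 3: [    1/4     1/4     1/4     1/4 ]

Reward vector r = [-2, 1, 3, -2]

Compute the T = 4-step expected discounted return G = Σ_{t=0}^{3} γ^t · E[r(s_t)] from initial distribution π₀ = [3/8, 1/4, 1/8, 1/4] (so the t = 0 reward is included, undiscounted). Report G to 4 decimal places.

G = 0.0529

t=0: π = [0.3750, 0.2500, 0.1250, 0.2500], E[r] = -0.6250, γ^t·E[r] = -0.625000, running G = -0.625000
t=1: π = [0.2813, 0.2656, 0.2969, 0.1563], E[r] = 0.2813, γ^t·E[r] = 0.253125, running G = -0.371875
t=2: π = [0.2891, 0.2813, 0.2852, 0.1445], E[r] = 0.2695, γ^t·E[r] = 0.218320, running G = -0.153555
t=3: π = [0.2866, 0.2842, 0.2861, 0.1431], E[r] = 0.2832, γ^t·E[r] = 0.206455, running G = 0.052900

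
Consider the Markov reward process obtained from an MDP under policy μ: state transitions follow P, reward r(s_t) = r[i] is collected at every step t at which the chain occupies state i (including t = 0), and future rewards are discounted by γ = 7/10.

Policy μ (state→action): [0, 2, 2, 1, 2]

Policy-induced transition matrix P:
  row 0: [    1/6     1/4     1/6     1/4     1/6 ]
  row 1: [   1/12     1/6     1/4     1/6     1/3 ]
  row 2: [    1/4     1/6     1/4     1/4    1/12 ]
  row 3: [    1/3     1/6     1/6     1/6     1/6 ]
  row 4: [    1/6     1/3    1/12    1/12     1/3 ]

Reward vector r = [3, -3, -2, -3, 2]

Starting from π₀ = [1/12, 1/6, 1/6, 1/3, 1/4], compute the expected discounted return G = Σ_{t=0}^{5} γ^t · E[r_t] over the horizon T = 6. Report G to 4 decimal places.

G = -2.0162

t=0: π = [0.0833, 0.1667, 0.1667, 0.3333, 0.2500], E[r] = -1.0833, γ^t·E[r] = -1.083333, running G = -1.083333
t=1: π = [0.2222, 0.2153, 0.1736, 0.1667, 0.2222], E[r] = -0.3819, γ^t·E[r] = -0.267361, running G = -1.350694
t=2: π = [0.1910, 0.2222, 0.1806, 0.1811, 0.2251], E[r] = -0.5480, γ^t·E[r] = -0.268536, running G = -1.619230
t=3: π = [0.1934, 0.2201, 0.1815, 0.1789, 0.2262], E[r] = -0.5273, γ^t·E[r] = -0.180879, running G = -1.800109
t=4: π = [0.1933, 0.2205, 0.1813, 0.1791, 0.2259], E[r] = -0.5295, γ^t·E[r] = -0.127144, running G = -1.927253
t=5: π = [0.1932, 0.2204, 0.1813, 0.1791, 0.2260], E[r] = -0.5294, γ^t·E[r] = -0.088980, running G = -2.016233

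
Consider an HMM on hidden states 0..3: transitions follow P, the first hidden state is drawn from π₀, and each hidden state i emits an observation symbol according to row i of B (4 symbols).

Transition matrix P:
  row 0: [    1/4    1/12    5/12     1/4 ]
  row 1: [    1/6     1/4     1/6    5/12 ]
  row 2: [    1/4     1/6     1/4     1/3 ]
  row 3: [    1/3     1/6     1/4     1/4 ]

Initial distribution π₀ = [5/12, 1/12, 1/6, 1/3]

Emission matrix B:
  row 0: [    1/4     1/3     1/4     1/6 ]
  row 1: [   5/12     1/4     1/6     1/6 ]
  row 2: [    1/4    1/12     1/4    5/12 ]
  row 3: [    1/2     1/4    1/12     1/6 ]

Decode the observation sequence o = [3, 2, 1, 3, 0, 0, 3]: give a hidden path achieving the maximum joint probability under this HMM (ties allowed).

t=0: δ = [6.944e-02, 1.389e-02, 6.944e-02, 5.556e-02]  (obs o_0=3)
t=1: δ = [4.630e-03, 1.929e-03, 7.234e-03, 1.929e-03]  ψ = [3, 2, 0, 2]  (obs o_1=2)
t=2: δ = [6.028e-04, 3.014e-04, 1.608e-04, 6.028e-04]  ψ = [2, 2, 0, 2]  (obs o_2=1)
t=3: δ = [3.349e-05, 1.674e-05, 1.047e-04, 2.512e-05]  ψ = [3, 3, 0, 0]  (obs o_3=3)
t=4: δ = [6.541e-06, 7.268e-06, 6.541e-06, 1.744e-05]  ψ = [2, 2, 2, 2]  (obs o_4=0)
t=5: δ = [1.454e-06, 1.211e-06, 1.090e-06, 2.180e-06]  ψ = [3, 3, 3, 3]  (obs o_5=0)
t=6: δ = [1.211e-07, 6.056e-08, 2.524e-07, 9.085e-08]  ψ = [3, 3, 0, 3]  (obs o_6=3)
backtrack: best end state = 2; path = [0, 2, 0, 2, 3, 0, 2]

path = [0, 2, 0, 2, 3, 0, 2]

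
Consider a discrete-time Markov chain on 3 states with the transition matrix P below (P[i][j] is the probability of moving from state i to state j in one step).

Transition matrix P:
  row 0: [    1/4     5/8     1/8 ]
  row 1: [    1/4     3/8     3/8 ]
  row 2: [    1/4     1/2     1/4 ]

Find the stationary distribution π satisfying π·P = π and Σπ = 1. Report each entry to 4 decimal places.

π = [0.2500, 0.4722, 0.2778]

Balance equations π_j = Σ_i π_i·P[i][j]:
  π_0 = 1/4·π_0 + 1/4·π_1 + 1/4·π_2
  π_1 = 5/8·π_0 + 3/8·π_1 + 1/2·π_2
  normalize: π_0 + π_1 + π_2 = 1
Solving the linear system gives exactly π = [1/4, 17/36, 5/18].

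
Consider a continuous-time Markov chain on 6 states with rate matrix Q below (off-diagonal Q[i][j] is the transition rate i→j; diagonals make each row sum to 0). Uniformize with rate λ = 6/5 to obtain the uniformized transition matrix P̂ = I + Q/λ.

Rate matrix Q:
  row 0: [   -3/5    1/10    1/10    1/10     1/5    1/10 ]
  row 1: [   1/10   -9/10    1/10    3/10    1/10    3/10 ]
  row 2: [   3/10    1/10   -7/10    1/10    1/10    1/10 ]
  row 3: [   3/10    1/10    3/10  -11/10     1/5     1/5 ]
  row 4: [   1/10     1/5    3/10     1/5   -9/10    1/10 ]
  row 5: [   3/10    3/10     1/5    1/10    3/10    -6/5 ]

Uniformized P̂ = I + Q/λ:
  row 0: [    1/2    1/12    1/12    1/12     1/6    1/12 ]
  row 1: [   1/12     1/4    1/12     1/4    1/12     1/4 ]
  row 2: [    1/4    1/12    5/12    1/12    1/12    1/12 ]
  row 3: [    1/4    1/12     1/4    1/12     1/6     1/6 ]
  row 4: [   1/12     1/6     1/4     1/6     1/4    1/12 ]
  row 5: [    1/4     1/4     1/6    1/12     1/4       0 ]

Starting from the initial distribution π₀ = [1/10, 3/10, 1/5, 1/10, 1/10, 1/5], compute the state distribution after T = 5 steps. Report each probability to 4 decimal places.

t=0: π = [0.1000, 0.3000, 0.2000, 0.1000, 0.1000, 0.2000]
t=1: π = [0.2083, 0.1750, 0.2000, 0.1417, 0.1500, 0.1250]
t=2: π = [0.2479, 0.1458, 0.2090, 0.1250, 0.1583, 0.1139]
t=3: π = [0.2613, 0.1398, 0.2097, 0.1208, 0.1598, 0.1086]
t=4: π = [0.2654, 0.1380, 0.2091, 0.1200, 0.1599, 0.1077]
t=5: π = [0.2667, 0.1376, 0.2086, 0.1197, 0.1600, 0.1074]

π = [0.2667, 0.1376, 0.2086, 0.1197, 0.1600, 0.1074]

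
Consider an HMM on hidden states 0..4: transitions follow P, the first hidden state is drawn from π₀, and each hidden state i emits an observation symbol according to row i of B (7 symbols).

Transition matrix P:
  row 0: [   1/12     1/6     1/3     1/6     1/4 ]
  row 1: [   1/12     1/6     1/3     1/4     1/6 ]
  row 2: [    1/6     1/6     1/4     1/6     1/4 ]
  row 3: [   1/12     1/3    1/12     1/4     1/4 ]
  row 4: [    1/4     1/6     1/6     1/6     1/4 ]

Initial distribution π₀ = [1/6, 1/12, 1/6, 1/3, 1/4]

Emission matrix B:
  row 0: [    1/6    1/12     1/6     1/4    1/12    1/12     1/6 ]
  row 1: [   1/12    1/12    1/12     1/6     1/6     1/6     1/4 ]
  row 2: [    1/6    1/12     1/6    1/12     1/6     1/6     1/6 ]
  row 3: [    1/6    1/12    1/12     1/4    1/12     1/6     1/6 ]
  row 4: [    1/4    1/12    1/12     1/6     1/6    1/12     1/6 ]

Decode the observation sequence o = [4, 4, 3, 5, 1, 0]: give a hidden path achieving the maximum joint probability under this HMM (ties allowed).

path = [3, 1, 3, 1, 2, 4]

t=0: δ = [1.389e-02, 1.389e-02, 2.778e-02, 2.778e-02, 4.167e-02]  (obs o_0=4)
t=1: δ = [8.681e-04, 1.543e-03, 1.157e-03, 5.787e-04, 1.736e-03]  ψ = [4, 3, 2, 3, 4]  (obs o_1=4)
t=2: δ = [1.085e-04, 4.823e-05, 4.287e-05, 9.645e-05, 7.234e-05]  ψ = [4, 4, 1, 1, 4]  (obs o_2=3)
t=3: δ = [1.507e-06, 5.358e-06, 6.028e-06, 4.019e-06, 2.261e-06]  ψ = [4, 3, 0, 3, 0]  (obs o_3=5)
t=4: δ = [8.372e-08, 1.116e-07, 1.488e-07, 1.116e-07, 1.256e-07]  ψ = [2, 3, 1, 1, 2]  (obs o_4=1)
t=5: δ = [5.233e-09, 3.101e-09, 6.202e-09, 4.651e-09, 9.303e-09]  ψ = [4, 3, 1, 1, 2]  (obs o_5=0)
backtrack: best end state = 4; path = [3, 1, 3, 1, 2, 4]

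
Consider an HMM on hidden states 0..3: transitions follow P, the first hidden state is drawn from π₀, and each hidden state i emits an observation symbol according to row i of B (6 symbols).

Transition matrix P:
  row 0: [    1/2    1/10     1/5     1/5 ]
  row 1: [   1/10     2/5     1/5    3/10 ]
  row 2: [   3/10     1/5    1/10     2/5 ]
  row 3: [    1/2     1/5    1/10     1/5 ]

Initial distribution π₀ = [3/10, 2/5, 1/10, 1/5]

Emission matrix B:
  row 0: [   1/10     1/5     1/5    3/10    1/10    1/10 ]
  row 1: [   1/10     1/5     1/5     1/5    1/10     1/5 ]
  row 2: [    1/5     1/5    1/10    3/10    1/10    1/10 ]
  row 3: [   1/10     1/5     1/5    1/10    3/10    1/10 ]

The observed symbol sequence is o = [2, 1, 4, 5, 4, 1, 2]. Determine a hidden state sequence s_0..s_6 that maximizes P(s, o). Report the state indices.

t=0: δ = [6.000e-02, 8.000e-02, 1.000e-02, 4.000e-02]  (obs o_0=2)
t=1: δ = [6.000e-03, 6.400e-03, 3.200e-03, 4.800e-03]  ψ = [0, 1, 1, 1]  (obs o_1=1)
t=2: δ = [3.000e-04, 2.560e-04, 1.280e-04, 5.760e-04]  ψ = [0, 1, 1, 1]  (obs o_2=4)
t=3: δ = [2.880e-05, 2.304e-05, 6.000e-06, 1.152e-05]  ψ = [3, 3, 0, 3]  (obs o_3=5)
t=4: δ = [1.440e-06, 9.216e-07, 5.760e-07, 2.074e-06]  ψ = [0, 1, 0, 1]  (obs o_4=4)
t=5: δ = [2.074e-07, 8.294e-08, 5.760e-08, 8.294e-08]  ψ = [3, 3, 0, 3]  (obs o_5=1)
t=6: δ = [2.074e-08, 6.636e-09, 4.147e-09, 8.294e-09]  ψ = [0, 1, 0, 0]  (obs o_6=2)
backtrack: best end state = 0; path = [1, 1, 3, 1, 3, 0, 0]

path = [1, 1, 3, 1, 3, 0, 0]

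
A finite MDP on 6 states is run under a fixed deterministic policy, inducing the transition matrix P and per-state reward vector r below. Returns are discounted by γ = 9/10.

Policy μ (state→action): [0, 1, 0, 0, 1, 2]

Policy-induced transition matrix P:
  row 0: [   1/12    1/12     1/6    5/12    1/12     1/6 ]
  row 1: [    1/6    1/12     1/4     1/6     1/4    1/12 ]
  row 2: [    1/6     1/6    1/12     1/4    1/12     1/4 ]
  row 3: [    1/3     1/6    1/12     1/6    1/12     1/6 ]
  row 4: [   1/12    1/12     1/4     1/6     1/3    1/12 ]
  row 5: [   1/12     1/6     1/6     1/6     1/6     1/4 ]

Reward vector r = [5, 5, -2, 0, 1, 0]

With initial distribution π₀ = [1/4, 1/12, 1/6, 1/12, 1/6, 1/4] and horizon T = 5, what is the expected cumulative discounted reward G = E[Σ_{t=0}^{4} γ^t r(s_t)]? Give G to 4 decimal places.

G = 5.3522

t=0: π = [0.2500, 0.0833, 0.1667, 0.0833, 0.1667, 0.2500], E[r] = 1.5000, γ^t·E[r] = 1.500000, running G = 1.500000
t=1: π = [0.1250, 0.1250, 0.1667, 0.2431, 0.1597, 0.1806], E[r] = 1.0764, γ^t·E[r] = 0.968750, running G = 2.468750
t=2: π = [0.1684, 0.1325, 0.1563, 0.2118, 0.1591, 0.1719], E[r] = 1.3513, γ^t·E[r] = 1.094531, running G = 3.563281
t=3: π = [0.1603, 0.1283, 0.1603, 0.2218, 0.1595, 0.1697], E[r] = 1.2823, γ^t·E[r] = 0.934805, running G = 4.498086
t=4: π = [0.1628, 0.1293, 0.1588, 0.2201, 0.1587, 0.1702], E[r] = 1.3019, γ^t·E[r] = 0.854152, running G = 5.352238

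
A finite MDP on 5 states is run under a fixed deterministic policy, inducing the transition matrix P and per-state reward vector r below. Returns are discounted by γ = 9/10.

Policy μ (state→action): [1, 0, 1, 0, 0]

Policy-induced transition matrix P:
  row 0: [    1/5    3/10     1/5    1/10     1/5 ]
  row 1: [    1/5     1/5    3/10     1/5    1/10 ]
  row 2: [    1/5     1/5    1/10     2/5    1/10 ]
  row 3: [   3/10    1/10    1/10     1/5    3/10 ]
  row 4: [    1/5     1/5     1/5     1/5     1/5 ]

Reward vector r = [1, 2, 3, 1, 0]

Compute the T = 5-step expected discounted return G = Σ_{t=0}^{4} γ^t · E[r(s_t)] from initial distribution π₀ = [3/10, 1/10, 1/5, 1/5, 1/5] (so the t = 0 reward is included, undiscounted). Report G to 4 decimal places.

G = 5.5550

t=0: π = [0.3000, 0.1000, 0.2000, 0.2000, 0.2000], E[r] = 1.3000, γ^t·E[r] = 1.300000, running G = 1.300000
t=1: π = [0.2200, 0.2100, 0.1700, 0.2100, 0.1900], E[r] = 1.3600, γ^t·E[r] = 1.224000, running G = 2.524000
t=2: π = [0.2210, 0.2010, 0.1830, 0.2120, 0.1830], E[r] = 1.3840, γ^t·E[r] = 1.121040, running G = 3.645040
t=3: π = [0.2212, 0.2009, 0.1806, 0.2145, 0.1828], E[r] = 1.3793, γ^t·E[r] = 1.005510, running G = 4.650550
t=4: π = [0.2215, 0.2007, 0.1806, 0.2140, 0.1833], E[r] = 1.3785, γ^t·E[r] = 0.904454, running G = 5.555003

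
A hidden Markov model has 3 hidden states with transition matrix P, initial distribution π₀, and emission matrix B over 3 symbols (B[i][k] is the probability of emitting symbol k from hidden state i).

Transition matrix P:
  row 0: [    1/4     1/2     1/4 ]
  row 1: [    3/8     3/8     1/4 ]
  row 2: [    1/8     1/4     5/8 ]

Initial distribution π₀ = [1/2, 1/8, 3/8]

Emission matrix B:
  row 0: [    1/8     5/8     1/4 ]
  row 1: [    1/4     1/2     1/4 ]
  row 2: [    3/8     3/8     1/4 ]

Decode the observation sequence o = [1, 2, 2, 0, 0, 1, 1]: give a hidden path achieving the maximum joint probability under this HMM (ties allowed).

path = [2, 2, 2, 2, 2, 2, 2]

t=0: δ = [3.125e-01, 6.250e-02, 1.406e-01]  (obs o_0=1)
t=1: δ = [1.953e-02, 3.906e-02, 2.197e-02]  ψ = [0, 0, 2]  (obs o_1=2)
t=2: δ = [3.662e-03, 3.662e-03, 3.433e-03]  ψ = [1, 1, 2]  (obs o_2=2)
t=3: δ = [1.717e-04, 4.578e-04, 8.047e-04]  ψ = [1, 0, 2]  (obs o_3=0)
t=4: δ = [2.146e-05, 5.029e-05, 1.886e-04]  ψ = [1, 2, 2]  (obs o_4=0)
t=5: δ = [1.473e-05, 2.357e-05, 4.420e-05]  ψ = [2, 2, 2]  (obs o_5=1)
t=6: δ = [5.525e-06, 5.525e-06, 1.036e-05]  ψ = [1, 2, 2]  (obs o_6=1)
backtrack: best end state = 2; path = [2, 2, 2, 2, 2, 2, 2]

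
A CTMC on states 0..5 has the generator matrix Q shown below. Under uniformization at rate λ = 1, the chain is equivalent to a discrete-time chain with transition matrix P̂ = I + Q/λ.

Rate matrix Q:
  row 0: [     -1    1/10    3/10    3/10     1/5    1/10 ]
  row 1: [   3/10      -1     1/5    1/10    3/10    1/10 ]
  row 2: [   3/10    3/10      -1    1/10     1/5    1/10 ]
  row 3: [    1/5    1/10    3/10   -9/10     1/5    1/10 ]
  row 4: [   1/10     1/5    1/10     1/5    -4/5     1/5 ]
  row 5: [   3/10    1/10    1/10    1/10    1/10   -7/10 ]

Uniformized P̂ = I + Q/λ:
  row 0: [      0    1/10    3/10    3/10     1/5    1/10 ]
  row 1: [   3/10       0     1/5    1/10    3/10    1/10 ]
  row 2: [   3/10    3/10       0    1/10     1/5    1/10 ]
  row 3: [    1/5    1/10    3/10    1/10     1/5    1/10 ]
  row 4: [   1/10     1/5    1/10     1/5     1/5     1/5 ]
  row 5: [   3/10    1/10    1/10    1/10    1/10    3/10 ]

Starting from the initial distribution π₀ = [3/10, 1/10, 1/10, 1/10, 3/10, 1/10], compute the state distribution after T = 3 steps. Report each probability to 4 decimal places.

t=0: π = [0.3000, 0.1000, 0.1000, 0.1000, 0.3000, 0.1000]
t=1: π = [0.1400, 0.1400, 0.1800, 0.1900, 0.2000, 0.1500]
t=2: π = [0.1990, 0.1420, 0.1620, 0.1480, 0.1990, 0.1500]
t=3: π = [0.1857, 0.1381, 0.1674, 0.1597, 0.1992, 0.1499]

π = [0.1857, 0.1381, 0.1674, 0.1597, 0.1992, 0.1499]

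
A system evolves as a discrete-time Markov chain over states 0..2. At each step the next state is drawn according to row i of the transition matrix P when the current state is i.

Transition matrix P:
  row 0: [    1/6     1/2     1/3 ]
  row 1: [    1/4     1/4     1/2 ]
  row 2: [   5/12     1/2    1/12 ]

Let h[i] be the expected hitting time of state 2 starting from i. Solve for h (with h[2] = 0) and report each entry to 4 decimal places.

First-step conditioning: h[2] = 0; for i ≠ 2, h[i] = 1 + Σ_k P[i][k]·h[k].
  h[0] = 1 + 1/6·h[0] + 1/2·h[1]
  h[1] = 1 + 1/4·h[0] + 1/4·h[1]
Solving the 2×2 linear system over states ≠ 2 gives exactly h = [5/2, 13/6, 0] (h[2] = 0 is the target).

h = [2.5000, 2.1667, 0.0000]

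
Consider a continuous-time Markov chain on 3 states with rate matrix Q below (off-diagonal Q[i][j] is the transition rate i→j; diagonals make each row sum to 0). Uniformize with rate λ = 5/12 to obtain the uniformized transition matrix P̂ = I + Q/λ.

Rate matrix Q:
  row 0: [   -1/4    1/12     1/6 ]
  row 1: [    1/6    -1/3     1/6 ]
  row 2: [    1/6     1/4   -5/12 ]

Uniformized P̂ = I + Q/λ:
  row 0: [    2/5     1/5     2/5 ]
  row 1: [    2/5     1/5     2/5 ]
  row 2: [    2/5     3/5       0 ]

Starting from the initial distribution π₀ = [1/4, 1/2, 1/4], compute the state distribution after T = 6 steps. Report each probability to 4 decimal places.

t=0: π = [0.2500, 0.5000, 0.2500]
t=1: π = [0.4000, 0.3000, 0.3000]
t=2: π = [0.4000, 0.3200, 0.2800]
t=3: π = [0.4000, 0.3120, 0.2880]
t=4: π = [0.4000, 0.3152, 0.2848]
t=5: π = [0.4000, 0.3139, 0.2861]
t=6: π = [0.4000, 0.3144, 0.2856]

π = [0.4000, 0.3144, 0.2856]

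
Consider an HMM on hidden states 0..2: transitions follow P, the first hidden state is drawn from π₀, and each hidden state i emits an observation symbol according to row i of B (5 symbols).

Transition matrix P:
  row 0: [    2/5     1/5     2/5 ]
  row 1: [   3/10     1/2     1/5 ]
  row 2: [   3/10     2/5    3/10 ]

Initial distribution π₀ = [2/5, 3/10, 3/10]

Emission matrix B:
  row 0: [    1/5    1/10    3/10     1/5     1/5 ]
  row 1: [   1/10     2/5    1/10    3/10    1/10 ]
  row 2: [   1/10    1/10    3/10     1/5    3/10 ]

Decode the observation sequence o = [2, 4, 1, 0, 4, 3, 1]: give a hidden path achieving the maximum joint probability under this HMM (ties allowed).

path = [0, 2, 1, 0, 2, 1, 1]

t=0: δ = [1.200e-01, 3.000e-02, 9.000e-02]  (obs o_0=2)
t=1: δ = [9.600e-03, 3.600e-03, 1.440e-02]  ψ = [0, 2, 0]  (obs o_1=4)
t=2: δ = [4.320e-04, 2.304e-03, 4.320e-04]  ψ = [2, 2, 2]  (obs o_2=1)
t=3: δ = [1.382e-04, 1.152e-04, 4.608e-05]  ψ = [1, 1, 1]  (obs o_3=0)
t=4: δ = [1.106e-05, 5.760e-06, 1.659e-05]  ψ = [0, 1, 0]  (obs o_4=4)
t=5: δ = [9.953e-07, 1.991e-06, 9.953e-07]  ψ = [2, 2, 2]  (obs o_5=3)
t=6: δ = [5.972e-08, 3.981e-07, 3.981e-08]  ψ = [1, 1, 0]  (obs o_6=1)
backtrack: best end state = 1; path = [0, 2, 1, 0, 2, 1, 1]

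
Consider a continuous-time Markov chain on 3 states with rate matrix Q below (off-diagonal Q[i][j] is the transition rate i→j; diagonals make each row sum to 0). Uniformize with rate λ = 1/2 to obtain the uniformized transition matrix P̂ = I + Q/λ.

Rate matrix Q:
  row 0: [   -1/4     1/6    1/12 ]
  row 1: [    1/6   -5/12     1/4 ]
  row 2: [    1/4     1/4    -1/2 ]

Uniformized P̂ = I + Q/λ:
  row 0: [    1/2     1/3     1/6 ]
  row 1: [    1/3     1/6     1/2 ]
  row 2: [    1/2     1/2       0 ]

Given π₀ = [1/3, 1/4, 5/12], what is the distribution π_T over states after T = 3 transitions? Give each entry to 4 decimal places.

t=0: π = [0.3333, 0.2500, 0.4167]
t=1: π = [0.4583, 0.3611, 0.1806]
t=2: π = [0.4398, 0.3032, 0.2569]
t=3: π = [0.4495, 0.3256, 0.2249]

π = [0.4495, 0.3256, 0.2249]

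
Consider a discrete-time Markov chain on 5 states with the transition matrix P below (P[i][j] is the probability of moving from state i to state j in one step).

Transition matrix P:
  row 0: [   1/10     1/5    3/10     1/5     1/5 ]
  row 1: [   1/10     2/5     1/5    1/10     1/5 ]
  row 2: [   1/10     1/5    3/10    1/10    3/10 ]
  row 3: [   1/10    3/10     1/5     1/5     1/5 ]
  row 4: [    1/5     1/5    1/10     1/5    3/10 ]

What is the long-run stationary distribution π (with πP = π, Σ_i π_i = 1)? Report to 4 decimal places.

π = [0.1245, 0.2690, 0.2088, 0.1522, 0.2454]

Balance equations π_j = Σ_i π_i·P[i][j]:
  π_0 = 1/10·π_0 + 1/10·π_1 + 1/10·π_2 + 1/10·π_3 + 1/5·π_4
  π_1 = 1/5·π_0 + 2/5·π_1 + 1/5·π_2 + 3/10·π_3 + 1/5·π_4
  π_2 = 3/10·π_0 + 1/5·π_1 + 3/10·π_2 + 1/5·π_3 + 1/10·π_4
  π_3 = 1/5·π_0 + 1/10·π_1 + 1/10·π_2 + 1/5·π_3 + 1/5·π_4
  normalize: π_0 + π_1 + π_2 + π_3 + π_4 = 1
Solving the linear system gives exactly π = [34/273, 661/2457, 19/91, 374/2457, 67/273].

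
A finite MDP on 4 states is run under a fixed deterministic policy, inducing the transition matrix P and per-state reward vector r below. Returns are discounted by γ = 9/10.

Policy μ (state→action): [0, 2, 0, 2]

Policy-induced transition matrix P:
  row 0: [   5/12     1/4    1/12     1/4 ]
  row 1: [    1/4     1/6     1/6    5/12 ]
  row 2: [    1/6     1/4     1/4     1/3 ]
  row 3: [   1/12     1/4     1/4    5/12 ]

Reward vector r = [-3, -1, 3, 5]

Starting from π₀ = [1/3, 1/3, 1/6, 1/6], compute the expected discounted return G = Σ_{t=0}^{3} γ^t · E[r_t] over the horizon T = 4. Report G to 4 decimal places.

G = 3.4006

t=0: π = [0.3333, 0.3333, 0.1667, 0.1667], E[r] = 0.0000, γ^t·E[r] = 0.000000, running G = 0.000000
t=1: π = [0.2639, 0.2222, 0.1667, 0.3472], E[r] = 1.2222, γ^t·E[r] = 1.100000, running G = 1.100000
t=2: π = [0.2222, 0.2315, 0.1875, 0.3588], E[r] = 1.4583, γ^t·E[r] = 1.181250, running G = 2.281250
t=3: π = [0.2116, 0.2307, 0.1937, 0.3640], E[r] = 1.5355, γ^t·E[r] = 1.119375, running G = 3.400625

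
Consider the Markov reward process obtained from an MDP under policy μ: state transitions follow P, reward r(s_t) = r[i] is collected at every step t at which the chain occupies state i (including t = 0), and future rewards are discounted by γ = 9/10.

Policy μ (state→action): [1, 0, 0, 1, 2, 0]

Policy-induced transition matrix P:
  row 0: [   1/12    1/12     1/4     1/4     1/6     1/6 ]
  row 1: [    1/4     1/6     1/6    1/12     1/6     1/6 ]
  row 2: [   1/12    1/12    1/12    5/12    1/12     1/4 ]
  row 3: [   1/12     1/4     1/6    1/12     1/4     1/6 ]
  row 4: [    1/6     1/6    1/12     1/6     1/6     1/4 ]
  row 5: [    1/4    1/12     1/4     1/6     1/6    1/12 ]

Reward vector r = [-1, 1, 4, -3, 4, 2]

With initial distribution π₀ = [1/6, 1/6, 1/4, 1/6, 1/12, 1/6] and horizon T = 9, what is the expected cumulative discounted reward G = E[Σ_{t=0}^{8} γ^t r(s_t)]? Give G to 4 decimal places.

t=0: π = [0.1667, 0.1667, 0.2500, 0.1667, 0.0833, 0.1667], E[r] = 1.1667, γ^t·E[r] = 1.166667, running G = 1.166667
t=1: π = [0.1458, 0.1319, 0.1667, 0.2153, 0.1597, 0.1806], E[r] = 1.0069, γ^t·E[r] = 0.906250, running G = 2.072917
t=2: π = [0.1487, 0.1435, 0.1667, 0.1916, 0.1707, 0.1788], E[r] = 1.1273, γ^t·E[r] = 0.913125, running G = 2.986042
t=3: π = [0.1513, 0.1414, 0.1658, 0.1928, 0.1687, 0.1799], E[r] = 1.1099, γ^t·E[r] = 0.809086, running G = 3.795128
t=4: π = [0.1509, 0.1413, 0.1664, 0.1929, 0.1689, 0.1796], E[r] = 1.1120, γ^t·E[r] = 0.729596, running G = 4.524724
t=5: π = [0.1509, 0.1413, 0.1663, 0.1930, 0.1689, 0.1796], E[r] = 1.1113, γ^t·E[r] = 0.656230, running G = 5.180953
t=6: π = [0.1509, 0.1413, 0.1663, 0.1929, 0.1689, 0.1796], E[r] = 1.1116, γ^t·E[r] = 0.590728, running G = 5.771681
t=7: π = [0.1509, 0.1413, 0.1663, 0.1930, 0.1689, 0.1796], E[r] = 1.1115, γ^t·E[r] = 0.531631, running G = 6.303312
t=8: π = [0.1509, 0.1413, 0.1663, 0.1930, 0.1689, 0.1796], E[r] = 1.1115, γ^t·E[r] = 0.478472, running G = 6.781784

G = 6.7818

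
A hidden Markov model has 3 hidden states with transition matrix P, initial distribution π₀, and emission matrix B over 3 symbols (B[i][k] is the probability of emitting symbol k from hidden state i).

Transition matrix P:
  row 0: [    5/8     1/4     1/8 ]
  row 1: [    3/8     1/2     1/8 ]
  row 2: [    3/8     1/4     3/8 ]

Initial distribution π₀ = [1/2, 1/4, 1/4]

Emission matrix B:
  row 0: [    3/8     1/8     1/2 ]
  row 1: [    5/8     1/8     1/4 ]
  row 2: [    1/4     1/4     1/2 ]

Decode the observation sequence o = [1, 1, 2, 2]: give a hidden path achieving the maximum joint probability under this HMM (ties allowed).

path = [0, 0, 0, 0]

t=0: δ = [6.250e-02, 3.125e-02, 6.250e-02]  (obs o_0=1)
t=1: δ = [4.883e-03, 1.953e-03, 5.859e-03]  ψ = [0, 0, 2]  (obs o_1=1)
t=2: δ = [1.526e-03, 3.662e-04, 1.099e-03]  ψ = [0, 2, 2]  (obs o_2=2)
t=3: δ = [4.768e-04, 9.537e-05, 2.060e-04]  ψ = [0, 0, 2]  (obs o_3=2)
backtrack: best end state = 0; path = [0, 0, 0, 0]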